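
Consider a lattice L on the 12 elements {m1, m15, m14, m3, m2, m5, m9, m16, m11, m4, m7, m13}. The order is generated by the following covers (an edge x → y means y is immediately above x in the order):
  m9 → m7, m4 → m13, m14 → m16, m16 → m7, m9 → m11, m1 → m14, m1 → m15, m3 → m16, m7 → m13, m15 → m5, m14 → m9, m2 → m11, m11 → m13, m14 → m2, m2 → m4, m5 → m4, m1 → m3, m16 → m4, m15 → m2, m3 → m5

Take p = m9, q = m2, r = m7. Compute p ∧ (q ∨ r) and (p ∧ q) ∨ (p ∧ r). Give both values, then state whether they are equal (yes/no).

q ∨ r = m13, so p ∧ (q ∨ r) = m9 ∧ m13 = m9.
p ∧ q = m14 and p ∧ r = m9, so (p ∧ q) ∨ (p ∧ r) = m14 ∨ m9 = m9.
Equal: yes.

m9; m9; yes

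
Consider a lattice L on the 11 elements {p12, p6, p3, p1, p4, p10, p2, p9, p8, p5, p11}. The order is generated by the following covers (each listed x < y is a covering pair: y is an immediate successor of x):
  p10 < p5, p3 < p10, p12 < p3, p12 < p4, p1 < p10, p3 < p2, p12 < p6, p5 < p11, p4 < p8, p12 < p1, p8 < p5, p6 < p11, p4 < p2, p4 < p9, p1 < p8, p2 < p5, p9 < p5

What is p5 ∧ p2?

p2

Common lower bounds of {p5, p2}: p12, p2, p3, p4.
The greatest among these is p2.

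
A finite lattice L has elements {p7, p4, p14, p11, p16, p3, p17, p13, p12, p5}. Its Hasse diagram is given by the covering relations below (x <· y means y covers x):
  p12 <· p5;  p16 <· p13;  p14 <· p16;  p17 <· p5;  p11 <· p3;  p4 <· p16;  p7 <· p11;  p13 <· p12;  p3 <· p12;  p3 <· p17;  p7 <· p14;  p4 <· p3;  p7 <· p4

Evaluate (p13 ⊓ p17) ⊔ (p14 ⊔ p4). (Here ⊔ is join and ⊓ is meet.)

p16

p13 ∧ p17 = p4
p14 ∨ p4 = p16
p4 ∨ p16 = p16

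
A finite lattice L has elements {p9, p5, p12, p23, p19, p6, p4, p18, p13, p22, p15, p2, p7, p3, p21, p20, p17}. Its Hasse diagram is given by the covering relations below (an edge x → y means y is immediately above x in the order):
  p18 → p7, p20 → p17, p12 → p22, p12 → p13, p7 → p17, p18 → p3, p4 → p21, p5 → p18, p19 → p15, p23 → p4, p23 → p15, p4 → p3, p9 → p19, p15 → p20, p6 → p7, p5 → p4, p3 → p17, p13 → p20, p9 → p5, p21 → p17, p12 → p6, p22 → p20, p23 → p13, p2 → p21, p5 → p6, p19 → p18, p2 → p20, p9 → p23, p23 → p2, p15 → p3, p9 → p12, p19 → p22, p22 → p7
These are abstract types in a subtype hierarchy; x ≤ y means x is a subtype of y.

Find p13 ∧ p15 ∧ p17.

p23

Common lower bounds of {p13, p15, p17}: p23, p9.
The greatest among these is p23.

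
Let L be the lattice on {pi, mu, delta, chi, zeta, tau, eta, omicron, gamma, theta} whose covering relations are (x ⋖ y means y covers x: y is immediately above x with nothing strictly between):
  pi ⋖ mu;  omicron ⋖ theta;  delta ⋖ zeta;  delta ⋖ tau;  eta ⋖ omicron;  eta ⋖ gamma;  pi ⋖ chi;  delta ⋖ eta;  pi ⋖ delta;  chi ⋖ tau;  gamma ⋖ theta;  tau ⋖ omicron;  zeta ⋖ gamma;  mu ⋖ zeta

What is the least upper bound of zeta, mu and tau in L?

theta

Common upper bounds of {zeta, mu, tau}: theta.
The least among these is theta.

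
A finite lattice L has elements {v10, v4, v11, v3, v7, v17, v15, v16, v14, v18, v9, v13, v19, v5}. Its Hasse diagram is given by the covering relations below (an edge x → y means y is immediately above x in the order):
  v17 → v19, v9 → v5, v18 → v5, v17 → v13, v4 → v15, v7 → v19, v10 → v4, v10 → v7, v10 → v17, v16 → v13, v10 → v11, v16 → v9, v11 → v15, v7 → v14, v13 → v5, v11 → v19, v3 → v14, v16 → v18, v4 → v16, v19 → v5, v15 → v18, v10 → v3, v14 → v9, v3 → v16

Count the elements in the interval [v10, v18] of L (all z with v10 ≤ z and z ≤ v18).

The interval [v10, v18] = {v10, v11, v15, v16, v18, v3, v4}, which has 7 elements.

7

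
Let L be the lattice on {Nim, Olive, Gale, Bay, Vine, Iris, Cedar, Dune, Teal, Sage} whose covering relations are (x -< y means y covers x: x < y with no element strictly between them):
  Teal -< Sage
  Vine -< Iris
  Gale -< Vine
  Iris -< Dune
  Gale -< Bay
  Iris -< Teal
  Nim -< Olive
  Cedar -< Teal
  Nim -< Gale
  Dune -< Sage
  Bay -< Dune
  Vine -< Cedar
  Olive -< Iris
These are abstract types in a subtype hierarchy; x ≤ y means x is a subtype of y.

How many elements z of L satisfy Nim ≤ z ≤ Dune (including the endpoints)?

The interval [Nim, Dune] = {Bay, Dune, Gale, Iris, Nim, Olive, Vine}, which has 7 elements.

7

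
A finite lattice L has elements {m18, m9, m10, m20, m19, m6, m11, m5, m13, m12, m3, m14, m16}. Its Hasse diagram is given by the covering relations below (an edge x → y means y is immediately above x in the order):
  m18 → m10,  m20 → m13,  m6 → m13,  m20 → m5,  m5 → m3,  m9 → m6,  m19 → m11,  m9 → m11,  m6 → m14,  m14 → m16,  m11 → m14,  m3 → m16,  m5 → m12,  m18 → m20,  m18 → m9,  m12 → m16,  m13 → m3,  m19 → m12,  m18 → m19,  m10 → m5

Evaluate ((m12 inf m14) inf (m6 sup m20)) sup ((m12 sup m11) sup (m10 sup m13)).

m12 ∧ m14 = m19
m6 ∨ m20 = m13
m19 ∧ m13 = m18
m12 ∨ m11 = m16
m10 ∨ m13 = m3
m16 ∨ m3 = m16
m18 ∨ m16 = m16

m16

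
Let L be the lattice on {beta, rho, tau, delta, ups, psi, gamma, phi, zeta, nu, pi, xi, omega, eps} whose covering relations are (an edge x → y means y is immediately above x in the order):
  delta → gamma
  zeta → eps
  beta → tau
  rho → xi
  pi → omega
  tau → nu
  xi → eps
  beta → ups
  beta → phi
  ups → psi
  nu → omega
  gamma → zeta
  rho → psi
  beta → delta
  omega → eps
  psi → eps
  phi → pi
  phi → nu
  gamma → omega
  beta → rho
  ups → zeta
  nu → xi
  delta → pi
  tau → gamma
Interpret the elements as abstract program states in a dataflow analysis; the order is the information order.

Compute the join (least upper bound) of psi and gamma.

eps

Common upper bounds of {psi, gamma}: eps.
The least among these is eps.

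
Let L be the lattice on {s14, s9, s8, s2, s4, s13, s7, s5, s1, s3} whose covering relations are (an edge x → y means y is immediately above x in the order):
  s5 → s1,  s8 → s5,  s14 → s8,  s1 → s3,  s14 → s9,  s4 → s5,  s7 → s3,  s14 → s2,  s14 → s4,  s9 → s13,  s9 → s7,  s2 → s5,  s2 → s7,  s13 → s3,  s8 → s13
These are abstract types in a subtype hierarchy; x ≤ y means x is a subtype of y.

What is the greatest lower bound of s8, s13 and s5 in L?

s8

Common lower bounds of {s8, s13, s5}: s14, s8.
The greatest among these is s8.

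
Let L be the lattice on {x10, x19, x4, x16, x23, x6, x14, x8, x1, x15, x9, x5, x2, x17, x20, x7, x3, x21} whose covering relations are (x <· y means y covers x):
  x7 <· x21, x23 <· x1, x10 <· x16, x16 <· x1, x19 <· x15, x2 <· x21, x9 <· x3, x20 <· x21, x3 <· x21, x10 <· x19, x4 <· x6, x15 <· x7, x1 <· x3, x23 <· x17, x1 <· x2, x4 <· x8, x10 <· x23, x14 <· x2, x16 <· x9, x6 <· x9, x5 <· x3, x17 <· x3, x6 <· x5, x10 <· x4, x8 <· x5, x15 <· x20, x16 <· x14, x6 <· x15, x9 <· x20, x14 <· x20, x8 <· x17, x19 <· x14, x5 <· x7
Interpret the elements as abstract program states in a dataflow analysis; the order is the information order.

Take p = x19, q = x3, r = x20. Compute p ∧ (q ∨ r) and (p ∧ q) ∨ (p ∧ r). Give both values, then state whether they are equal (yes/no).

q ∨ r = x21, so p ∧ (q ∨ r) = x19 ∧ x21 = x19.
p ∧ q = x10 and p ∧ r = x19, so (p ∧ q) ∨ (p ∧ r) = x10 ∨ x19 = x19.
Equal: yes.

x19; x19; yes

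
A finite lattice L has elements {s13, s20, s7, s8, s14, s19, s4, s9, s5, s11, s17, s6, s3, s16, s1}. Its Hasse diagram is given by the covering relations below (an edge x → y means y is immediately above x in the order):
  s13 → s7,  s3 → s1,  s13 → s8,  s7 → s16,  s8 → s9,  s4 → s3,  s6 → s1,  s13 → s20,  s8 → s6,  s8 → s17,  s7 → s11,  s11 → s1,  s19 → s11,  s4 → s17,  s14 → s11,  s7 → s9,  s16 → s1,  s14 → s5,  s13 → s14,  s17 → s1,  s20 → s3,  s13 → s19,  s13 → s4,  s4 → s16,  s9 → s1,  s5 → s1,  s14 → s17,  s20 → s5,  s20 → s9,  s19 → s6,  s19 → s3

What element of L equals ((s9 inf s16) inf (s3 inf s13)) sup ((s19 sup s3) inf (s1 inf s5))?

s9 ∧ s16 = s7
s3 ∧ s13 = s13
s7 ∧ s13 = s13
s19 ∨ s3 = s3
s1 ∧ s5 = s5
s3 ∧ s5 = s20
s13 ∨ s20 = s20

s20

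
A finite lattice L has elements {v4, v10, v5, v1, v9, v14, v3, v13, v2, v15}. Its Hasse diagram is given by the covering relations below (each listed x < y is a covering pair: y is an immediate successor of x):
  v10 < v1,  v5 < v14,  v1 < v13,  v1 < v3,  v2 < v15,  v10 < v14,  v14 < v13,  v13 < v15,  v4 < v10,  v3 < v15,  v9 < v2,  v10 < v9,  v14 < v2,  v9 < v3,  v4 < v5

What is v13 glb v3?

v1

Common lower bounds of {v13, v3}: v1, v10, v4.
The greatest among these is v1.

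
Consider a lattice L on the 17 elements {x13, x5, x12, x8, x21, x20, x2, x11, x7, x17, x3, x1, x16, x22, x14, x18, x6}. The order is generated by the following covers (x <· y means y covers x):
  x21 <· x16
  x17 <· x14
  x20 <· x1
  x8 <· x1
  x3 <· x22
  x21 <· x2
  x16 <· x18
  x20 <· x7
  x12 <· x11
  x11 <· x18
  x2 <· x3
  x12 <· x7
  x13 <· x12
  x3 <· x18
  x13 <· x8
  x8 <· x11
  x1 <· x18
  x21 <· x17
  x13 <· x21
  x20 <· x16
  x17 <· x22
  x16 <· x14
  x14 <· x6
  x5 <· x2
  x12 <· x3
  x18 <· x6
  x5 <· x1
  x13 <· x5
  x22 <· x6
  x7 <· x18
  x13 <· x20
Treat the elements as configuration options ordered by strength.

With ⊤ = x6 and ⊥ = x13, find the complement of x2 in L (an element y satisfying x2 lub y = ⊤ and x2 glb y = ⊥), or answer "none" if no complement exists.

For every candidate y, either x2 ∨ y ≠ x6 or x2 ∧ y ≠ x13; no complement exists.

none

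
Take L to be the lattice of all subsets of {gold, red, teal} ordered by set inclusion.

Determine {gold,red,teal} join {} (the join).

Common upper bounds of {{gold,red,teal}, {}}: {gold,red,teal}.
The least among these is {gold,red,teal}.

{gold,red,teal}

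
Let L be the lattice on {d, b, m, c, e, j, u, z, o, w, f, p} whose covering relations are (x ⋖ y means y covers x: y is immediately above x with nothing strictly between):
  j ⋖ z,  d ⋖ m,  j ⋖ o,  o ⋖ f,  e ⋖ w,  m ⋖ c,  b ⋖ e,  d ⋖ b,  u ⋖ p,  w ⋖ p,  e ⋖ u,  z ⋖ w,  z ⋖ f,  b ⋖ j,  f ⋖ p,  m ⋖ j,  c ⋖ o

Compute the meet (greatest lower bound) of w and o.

j

Common lower bounds of {w, o}: b, d, j, m.
The greatest among these is j.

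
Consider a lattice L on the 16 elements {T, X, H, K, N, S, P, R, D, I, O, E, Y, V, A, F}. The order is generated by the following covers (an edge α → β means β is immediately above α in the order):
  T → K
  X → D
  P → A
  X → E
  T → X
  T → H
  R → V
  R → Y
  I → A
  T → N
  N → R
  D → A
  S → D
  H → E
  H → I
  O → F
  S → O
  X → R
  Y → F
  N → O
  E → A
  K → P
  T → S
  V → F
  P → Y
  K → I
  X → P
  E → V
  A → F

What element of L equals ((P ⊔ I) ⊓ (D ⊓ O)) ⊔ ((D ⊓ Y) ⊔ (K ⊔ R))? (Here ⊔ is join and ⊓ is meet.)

P ∨ I = A
D ∧ O = S
A ∧ S = S
D ∧ Y = X
K ∨ R = Y
X ∨ Y = Y
S ∨ Y = F

F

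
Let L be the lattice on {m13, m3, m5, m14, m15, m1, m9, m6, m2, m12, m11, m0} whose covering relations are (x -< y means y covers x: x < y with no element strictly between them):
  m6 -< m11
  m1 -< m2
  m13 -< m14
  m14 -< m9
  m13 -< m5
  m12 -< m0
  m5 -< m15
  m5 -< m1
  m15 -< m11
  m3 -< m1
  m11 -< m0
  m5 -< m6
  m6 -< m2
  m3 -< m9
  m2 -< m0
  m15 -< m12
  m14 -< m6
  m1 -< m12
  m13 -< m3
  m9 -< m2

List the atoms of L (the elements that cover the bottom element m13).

m14, m3, m5

The atoms are exactly the elements that cover m13: m14, m3, m5.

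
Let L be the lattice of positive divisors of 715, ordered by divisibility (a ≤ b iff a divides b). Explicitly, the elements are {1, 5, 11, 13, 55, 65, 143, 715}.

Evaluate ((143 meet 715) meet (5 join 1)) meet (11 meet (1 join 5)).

143 ∧ 715 = 143
5 ∨ 1 = 5
143 ∧ 5 = 1
1 ∨ 5 = 5
11 ∧ 5 = 1
1 ∧ 1 = 1

1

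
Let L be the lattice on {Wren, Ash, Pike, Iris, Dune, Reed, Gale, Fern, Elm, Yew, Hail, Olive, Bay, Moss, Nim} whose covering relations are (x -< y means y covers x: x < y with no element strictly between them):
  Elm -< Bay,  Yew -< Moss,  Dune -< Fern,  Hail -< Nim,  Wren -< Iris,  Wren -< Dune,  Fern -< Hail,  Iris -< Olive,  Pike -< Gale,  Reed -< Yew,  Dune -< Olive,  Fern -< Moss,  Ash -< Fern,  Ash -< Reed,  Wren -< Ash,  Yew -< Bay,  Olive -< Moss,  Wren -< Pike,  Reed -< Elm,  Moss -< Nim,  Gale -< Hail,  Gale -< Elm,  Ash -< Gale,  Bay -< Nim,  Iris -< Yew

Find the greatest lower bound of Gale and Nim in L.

Gale

Common lower bounds of {Gale, Nim}: Ash, Gale, Pike, Wren.
The greatest among these is Gale.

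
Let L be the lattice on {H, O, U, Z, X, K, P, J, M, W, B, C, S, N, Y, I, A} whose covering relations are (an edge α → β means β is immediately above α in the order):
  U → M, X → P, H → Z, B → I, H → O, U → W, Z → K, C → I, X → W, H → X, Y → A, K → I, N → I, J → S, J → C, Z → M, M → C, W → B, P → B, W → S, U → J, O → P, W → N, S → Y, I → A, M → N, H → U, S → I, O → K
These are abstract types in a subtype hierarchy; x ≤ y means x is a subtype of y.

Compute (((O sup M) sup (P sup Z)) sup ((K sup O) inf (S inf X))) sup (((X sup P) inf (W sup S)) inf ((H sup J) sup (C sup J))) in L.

O ∨ M = I
P ∨ Z = I
I ∨ I = I
K ∨ O = K
S ∧ X = X
K ∧ X = H
I ∨ H = I
X ∨ P = P
W ∨ S = S
P ∧ S = X
H ∨ J = J
C ∨ J = C
J ∨ C = C
X ∧ C = H
I ∨ H = I

I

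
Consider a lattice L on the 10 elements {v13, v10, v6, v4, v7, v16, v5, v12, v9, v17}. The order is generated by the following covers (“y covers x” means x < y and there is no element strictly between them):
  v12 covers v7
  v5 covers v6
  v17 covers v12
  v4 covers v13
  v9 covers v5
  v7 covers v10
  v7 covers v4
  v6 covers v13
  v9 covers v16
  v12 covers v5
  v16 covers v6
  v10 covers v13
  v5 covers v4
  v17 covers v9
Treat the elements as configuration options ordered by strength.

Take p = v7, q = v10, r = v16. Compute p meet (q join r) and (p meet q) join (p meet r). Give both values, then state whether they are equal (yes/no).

q join r = v17, so p meet (q join r) = v7 meet v17 = v7.
p meet q = v10 and p meet r = v13, so (p meet q) join (p meet r) = v10 join v13 = v10.
Equal: no.

v7; v10; no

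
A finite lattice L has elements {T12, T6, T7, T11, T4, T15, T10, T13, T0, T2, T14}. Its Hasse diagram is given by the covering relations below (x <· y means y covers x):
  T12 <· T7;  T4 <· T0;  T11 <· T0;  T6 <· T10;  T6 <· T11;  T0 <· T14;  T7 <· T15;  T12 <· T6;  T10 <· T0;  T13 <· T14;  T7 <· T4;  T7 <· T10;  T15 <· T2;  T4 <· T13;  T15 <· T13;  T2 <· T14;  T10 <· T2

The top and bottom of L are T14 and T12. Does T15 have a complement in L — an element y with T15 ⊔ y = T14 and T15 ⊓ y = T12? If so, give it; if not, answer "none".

T11

Need y with T15 ∨ y = T14 and T15 ∧ y = T12.
Checking each element gives: T11.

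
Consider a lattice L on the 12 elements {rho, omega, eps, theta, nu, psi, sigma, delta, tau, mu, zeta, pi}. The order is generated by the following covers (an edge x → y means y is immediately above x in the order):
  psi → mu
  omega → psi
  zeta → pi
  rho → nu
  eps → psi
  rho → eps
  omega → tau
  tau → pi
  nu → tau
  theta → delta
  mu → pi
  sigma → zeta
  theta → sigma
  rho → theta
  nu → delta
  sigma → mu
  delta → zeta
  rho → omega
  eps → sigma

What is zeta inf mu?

Common lower bounds of {zeta, mu}: eps, rho, sigma, theta.
The greatest among these is sigma.

sigma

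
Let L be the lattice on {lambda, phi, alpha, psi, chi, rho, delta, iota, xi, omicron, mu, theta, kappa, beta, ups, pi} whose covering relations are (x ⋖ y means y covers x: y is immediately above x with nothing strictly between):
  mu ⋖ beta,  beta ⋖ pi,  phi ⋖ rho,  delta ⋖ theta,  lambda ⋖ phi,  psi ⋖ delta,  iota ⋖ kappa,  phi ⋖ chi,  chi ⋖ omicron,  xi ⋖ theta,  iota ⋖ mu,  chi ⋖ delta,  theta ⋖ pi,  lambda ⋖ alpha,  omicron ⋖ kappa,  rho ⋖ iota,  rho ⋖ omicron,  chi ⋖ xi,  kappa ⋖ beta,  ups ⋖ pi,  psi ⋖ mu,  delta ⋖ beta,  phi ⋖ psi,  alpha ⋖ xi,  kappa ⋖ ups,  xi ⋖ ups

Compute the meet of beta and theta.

delta

Common lower bounds of {beta, theta}: chi, delta, lambda, phi, psi.
The greatest among these is delta.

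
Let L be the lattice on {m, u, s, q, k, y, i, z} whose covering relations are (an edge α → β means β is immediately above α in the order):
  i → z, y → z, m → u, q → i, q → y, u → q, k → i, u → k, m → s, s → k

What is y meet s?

m

Common lower bounds of {y, s}: m.
The greatest among these is m.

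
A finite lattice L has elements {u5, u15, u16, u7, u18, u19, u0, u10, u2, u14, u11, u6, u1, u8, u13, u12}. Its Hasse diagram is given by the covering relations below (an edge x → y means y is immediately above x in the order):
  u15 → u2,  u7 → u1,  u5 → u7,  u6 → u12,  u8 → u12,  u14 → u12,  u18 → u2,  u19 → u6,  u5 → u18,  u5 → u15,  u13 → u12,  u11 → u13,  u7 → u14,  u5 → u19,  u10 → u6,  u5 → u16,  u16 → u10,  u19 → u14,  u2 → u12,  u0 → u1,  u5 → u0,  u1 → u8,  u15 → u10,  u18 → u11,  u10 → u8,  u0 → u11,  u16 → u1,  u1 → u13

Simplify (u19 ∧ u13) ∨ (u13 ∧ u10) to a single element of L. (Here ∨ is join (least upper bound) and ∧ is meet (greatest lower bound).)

u19 ∧ u13 = u5
u13 ∧ u10 = u16
u5 ∨ u16 = u16

u16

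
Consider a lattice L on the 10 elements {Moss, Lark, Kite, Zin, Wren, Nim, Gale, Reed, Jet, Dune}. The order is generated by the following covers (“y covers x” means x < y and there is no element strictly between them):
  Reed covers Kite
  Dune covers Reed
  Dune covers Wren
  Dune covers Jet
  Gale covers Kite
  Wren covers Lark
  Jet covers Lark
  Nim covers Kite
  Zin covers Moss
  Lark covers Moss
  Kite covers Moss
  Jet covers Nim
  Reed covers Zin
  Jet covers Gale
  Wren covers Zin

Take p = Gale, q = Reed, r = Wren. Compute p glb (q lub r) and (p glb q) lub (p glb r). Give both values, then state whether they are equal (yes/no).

q lub r = Dune, so p glb (q lub r) = Gale glb Dune = Gale.
p glb q = Kite and p glb r = Moss, so (p glb q) lub (p glb r) = Kite lub Moss = Kite.
Equal: no.

Gale; Kite; no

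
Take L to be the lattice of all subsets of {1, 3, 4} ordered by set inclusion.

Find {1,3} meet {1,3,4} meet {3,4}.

Common lower bounds of {{1,3}, {1,3,4}, {3,4}}: {3}, {}.
The greatest among these is {3}.

{3}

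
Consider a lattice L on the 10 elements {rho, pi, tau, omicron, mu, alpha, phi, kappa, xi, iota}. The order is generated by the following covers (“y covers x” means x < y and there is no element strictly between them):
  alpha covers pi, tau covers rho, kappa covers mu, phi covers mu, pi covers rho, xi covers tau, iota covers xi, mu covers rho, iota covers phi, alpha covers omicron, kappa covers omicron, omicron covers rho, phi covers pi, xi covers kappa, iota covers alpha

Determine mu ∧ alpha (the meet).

Common lower bounds of {mu, alpha}: rho.
The greatest among these is rho.

rho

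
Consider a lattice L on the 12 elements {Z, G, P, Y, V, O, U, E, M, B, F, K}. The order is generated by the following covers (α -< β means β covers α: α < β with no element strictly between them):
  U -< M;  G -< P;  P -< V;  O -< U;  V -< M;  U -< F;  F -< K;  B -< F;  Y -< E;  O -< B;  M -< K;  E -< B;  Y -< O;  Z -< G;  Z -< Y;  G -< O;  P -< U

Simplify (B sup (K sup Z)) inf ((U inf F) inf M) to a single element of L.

U

K ∨ Z = K
B ∨ K = K
U ∧ F = U
U ∧ M = U
K ∧ U = U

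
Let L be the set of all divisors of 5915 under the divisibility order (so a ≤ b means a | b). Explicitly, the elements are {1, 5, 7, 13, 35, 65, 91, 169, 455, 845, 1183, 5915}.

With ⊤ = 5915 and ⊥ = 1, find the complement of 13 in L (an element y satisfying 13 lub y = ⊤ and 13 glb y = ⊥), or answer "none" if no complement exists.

For every candidate y, either 13 ∨ y ≠ 5915 or 13 ∧ y ≠ 1; no complement exists.

none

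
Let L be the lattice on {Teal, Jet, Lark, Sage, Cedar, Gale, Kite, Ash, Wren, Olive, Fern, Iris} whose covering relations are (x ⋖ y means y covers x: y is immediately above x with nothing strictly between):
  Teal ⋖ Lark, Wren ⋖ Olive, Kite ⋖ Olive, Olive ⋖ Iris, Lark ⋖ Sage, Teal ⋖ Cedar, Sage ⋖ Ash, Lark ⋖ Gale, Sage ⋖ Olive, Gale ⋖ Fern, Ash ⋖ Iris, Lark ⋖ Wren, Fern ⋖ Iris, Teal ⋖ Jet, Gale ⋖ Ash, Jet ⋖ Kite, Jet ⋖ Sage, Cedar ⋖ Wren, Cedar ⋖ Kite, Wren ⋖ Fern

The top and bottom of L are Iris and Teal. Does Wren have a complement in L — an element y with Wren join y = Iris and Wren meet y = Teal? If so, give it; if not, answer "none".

For every candidate y, either Wren ∨ y ≠ Iris or Wren ∧ y ≠ Teal; no complement exists.

none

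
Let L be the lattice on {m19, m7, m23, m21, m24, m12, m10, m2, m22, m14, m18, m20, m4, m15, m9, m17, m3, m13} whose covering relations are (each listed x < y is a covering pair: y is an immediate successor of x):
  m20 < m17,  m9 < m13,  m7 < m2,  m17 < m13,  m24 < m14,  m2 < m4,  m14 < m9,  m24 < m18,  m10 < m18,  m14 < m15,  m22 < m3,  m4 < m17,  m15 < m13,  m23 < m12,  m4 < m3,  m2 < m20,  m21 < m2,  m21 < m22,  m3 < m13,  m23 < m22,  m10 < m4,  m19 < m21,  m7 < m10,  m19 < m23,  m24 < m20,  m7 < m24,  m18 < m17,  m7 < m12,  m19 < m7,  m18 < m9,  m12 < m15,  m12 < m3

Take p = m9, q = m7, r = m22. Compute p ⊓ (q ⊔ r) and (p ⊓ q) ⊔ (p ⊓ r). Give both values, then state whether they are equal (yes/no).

q ⊔ r = m3, so p ⊓ (q ⊔ r) = m9 ⊓ m3 = m10.
p ⊓ q = m7 and p ⊓ r = m19, so (p ⊓ q) ⊔ (p ⊓ r) = m7 ⊔ m19 = m7.
Equal: no.

m10; m7; no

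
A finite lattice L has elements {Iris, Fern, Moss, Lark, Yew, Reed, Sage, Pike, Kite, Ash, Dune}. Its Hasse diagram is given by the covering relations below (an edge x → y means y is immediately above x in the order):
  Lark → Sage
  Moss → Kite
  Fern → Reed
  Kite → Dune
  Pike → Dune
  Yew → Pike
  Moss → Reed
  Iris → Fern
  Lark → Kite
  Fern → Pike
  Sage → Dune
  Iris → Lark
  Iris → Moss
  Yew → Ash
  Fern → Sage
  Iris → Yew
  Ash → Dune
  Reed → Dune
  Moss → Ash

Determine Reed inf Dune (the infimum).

Reed

Common lower bounds of {Reed, Dune}: Fern, Iris, Moss, Reed.
The greatest among these is Reed.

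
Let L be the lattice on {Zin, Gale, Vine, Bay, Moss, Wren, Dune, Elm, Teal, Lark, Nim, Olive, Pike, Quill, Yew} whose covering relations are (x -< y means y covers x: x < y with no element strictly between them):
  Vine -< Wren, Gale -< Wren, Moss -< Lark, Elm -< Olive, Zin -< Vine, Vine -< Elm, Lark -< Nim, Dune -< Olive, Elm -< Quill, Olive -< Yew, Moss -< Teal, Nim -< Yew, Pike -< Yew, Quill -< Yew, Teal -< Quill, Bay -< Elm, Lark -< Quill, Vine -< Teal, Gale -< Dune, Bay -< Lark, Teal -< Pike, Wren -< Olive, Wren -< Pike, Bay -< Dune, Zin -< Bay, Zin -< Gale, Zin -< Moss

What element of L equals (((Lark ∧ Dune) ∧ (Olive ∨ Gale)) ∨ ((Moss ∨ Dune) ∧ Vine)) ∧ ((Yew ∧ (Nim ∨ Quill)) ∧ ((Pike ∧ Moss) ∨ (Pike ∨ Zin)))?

Lark ∧ Dune = Bay
Olive ∨ Gale = Olive
Bay ∧ Olive = Bay
Moss ∨ Dune = Yew
Yew ∧ Vine = Vine
Bay ∨ Vine = Elm
Nim ∨ Quill = Yew
Yew ∧ Yew = Yew
Pike ∧ Moss = Moss
Pike ∨ Zin = Pike
Moss ∨ Pike = Pike
Yew ∧ Pike = Pike
Elm ∧ Pike = Vine

Vine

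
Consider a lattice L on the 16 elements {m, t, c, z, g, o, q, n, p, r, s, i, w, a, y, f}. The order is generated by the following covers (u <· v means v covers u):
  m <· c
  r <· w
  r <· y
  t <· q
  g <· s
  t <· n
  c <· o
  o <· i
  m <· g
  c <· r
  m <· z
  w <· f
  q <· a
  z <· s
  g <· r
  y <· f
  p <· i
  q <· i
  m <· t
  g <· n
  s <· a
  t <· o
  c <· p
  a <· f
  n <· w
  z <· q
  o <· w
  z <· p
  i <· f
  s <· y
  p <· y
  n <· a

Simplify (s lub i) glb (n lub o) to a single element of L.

w

s ∨ i = f
n ∨ o = w
f ∧ w = w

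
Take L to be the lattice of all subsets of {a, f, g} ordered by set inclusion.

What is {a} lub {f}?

Under ⊆, join is union: {a} ∪ {f} = {a,f}.

{a,f}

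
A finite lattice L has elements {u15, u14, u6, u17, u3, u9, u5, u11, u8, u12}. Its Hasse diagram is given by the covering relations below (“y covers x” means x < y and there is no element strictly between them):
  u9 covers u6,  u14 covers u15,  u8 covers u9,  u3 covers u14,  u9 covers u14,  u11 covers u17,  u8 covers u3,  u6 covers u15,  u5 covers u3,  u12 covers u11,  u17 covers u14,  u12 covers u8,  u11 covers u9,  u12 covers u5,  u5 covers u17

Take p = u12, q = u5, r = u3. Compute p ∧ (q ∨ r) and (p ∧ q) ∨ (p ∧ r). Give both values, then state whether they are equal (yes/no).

u5; u5; yes

q ∨ r = u5, so p ∧ (q ∨ r) = u12 ∧ u5 = u5.
p ∧ q = u5 and p ∧ r = u3, so (p ∧ q) ∨ (p ∧ r) = u5 ∨ u3 = u5.
Equal: yes.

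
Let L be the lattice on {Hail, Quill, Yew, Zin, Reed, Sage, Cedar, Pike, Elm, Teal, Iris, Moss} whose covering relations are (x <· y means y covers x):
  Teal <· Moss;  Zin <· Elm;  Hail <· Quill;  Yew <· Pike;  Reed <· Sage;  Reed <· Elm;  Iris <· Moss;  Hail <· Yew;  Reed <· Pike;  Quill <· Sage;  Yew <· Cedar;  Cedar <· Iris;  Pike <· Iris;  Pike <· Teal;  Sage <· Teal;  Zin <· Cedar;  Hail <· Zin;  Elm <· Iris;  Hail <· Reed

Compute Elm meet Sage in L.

Reed

Elm ∧ Sage = Reed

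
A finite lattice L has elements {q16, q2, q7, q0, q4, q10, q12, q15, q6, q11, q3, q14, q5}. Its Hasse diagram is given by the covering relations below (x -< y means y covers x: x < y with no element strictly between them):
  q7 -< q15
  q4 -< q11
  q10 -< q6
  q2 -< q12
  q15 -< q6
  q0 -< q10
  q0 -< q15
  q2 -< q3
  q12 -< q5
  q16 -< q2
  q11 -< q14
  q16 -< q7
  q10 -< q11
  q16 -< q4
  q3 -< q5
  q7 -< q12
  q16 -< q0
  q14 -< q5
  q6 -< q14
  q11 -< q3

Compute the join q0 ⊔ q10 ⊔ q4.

q11

Common upper bounds of {q0, q10, q4}: q11, q14, q3, q5.
The least among these is q11.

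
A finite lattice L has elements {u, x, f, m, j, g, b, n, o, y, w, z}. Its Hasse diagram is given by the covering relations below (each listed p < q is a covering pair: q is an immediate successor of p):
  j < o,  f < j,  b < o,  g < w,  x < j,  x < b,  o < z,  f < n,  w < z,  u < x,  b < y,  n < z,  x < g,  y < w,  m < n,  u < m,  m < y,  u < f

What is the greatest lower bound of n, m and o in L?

u

Common lower bounds of {n, m, o}: u.
The greatest among these is u.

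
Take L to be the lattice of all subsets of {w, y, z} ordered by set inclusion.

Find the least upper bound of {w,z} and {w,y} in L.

Under ⊆, join is union: {w,z} ∪ {w,y} = {w,y,z}.

{w,y,z}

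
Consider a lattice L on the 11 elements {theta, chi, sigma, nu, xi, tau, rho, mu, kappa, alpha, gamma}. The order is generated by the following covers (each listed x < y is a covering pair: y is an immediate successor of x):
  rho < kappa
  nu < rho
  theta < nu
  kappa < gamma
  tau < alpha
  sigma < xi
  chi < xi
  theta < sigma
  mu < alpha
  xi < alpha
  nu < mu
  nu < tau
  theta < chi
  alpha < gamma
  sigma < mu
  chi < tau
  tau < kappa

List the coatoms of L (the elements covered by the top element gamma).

The coatoms are exactly the elements covered by gamma: alpha, kappa.

alpha, kappa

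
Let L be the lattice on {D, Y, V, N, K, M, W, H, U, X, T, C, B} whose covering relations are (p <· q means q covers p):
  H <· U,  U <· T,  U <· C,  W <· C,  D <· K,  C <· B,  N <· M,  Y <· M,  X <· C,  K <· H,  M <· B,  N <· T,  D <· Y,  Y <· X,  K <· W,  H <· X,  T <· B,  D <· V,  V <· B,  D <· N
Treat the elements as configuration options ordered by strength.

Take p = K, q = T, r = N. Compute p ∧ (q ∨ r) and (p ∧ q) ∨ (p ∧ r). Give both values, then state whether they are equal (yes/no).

q ∨ r = T, so p ∧ (q ∨ r) = K ∧ T = K.
p ∧ q = K and p ∧ r = D, so (p ∧ q) ∨ (p ∧ r) = K ∨ D = K.
Equal: yes.

K; K; yes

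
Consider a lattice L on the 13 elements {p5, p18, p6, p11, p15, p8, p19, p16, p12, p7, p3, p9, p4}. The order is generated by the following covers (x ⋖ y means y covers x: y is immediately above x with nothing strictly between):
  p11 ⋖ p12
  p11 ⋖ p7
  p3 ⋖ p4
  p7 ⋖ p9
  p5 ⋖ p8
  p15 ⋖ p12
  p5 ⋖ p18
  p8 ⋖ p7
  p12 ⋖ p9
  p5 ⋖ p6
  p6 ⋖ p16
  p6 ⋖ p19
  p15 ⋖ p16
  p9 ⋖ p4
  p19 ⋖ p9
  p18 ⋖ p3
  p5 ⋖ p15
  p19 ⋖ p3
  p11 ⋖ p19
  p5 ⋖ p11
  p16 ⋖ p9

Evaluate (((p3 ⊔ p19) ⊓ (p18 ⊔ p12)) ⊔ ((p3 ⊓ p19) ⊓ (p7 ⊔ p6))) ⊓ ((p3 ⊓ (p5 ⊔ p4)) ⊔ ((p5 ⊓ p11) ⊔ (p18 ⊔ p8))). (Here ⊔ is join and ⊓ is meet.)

p3 ∨ p19 = p3
p18 ∨ p12 = p4
p3 ∧ p4 = p3
p3 ∧ p19 = p19
p7 ∨ p6 = p9
p19 ∧ p9 = p19
p3 ∨ p19 = p3
p5 ∨ p4 = p4
p3 ∧ p4 = p3
p5 ∧ p11 = p5
p18 ∨ p8 = p4
p5 ∨ p4 = p4
p3 ∨ p4 = p4
p3 ∧ p4 = p3

p3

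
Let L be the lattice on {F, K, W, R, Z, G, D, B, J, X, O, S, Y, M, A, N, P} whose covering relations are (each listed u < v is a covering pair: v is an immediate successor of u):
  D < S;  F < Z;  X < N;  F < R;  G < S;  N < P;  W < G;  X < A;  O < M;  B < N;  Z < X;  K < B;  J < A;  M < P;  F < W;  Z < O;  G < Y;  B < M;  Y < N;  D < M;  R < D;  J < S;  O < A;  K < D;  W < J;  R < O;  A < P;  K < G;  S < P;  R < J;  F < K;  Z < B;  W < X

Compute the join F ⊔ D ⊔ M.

Common upper bounds of {F, D, M}: M, P.
The least among these is M.

M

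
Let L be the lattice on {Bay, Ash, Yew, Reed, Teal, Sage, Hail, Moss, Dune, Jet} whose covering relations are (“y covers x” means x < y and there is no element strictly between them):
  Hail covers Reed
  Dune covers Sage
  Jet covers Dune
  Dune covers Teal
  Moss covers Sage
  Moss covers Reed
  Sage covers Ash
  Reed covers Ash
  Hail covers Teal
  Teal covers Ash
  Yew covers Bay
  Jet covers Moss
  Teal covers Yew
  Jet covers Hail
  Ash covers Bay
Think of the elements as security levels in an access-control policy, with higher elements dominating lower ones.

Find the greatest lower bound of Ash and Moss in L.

Ash

Common lower bounds of {Ash, Moss}: Ash, Bay.
The greatest among these is Ash.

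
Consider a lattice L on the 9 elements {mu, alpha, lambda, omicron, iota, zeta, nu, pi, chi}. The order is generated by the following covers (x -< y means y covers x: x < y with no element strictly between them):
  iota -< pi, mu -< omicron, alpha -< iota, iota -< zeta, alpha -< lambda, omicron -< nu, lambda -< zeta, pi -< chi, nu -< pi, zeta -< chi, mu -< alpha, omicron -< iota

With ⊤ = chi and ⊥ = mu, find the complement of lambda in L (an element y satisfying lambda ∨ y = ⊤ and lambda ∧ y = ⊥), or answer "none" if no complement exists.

nu

Need y with lambda ∨ y = chi and lambda ∧ y = mu.
Checking each element gives: nu.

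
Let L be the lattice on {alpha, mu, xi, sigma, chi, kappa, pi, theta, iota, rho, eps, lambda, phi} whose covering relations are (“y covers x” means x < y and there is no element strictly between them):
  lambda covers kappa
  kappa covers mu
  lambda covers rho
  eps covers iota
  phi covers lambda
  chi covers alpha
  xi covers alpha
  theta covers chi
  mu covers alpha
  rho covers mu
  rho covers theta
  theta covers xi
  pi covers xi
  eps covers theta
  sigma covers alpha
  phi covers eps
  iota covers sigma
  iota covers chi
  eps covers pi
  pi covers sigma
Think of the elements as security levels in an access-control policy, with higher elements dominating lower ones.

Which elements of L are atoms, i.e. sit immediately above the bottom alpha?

chi, mu, sigma, xi

The atoms are exactly the elements that cover alpha: chi, mu, sigma, xi.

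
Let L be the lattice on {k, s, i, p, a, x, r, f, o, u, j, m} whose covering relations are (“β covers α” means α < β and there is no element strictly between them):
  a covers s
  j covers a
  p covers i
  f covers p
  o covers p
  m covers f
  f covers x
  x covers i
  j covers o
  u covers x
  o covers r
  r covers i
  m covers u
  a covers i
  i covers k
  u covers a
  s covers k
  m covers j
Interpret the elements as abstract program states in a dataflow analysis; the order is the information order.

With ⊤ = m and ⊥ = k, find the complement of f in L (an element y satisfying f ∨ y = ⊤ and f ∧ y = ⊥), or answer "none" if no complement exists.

s

Need y with f ∨ y = m and f ∧ y = k.
Checking each element gives: s.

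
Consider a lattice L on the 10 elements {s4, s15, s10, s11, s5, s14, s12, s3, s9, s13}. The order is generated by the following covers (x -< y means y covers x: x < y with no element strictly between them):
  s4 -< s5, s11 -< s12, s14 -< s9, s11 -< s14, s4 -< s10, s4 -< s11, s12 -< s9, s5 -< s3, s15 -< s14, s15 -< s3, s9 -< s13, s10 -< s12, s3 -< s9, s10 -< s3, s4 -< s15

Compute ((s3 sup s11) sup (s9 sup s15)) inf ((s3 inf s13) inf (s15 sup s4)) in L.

s15

s3 ∨ s11 = s9
s9 ∨ s15 = s9
s9 ∨ s9 = s9
s3 ∧ s13 = s3
s15 ∨ s4 = s15
s3 ∧ s15 = s15
s9 ∧ s15 = s15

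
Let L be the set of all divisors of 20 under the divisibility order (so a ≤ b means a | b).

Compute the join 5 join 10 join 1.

10

In the divisibility order, the join is the least common multiple: lcm(5, 10, 1) = 10.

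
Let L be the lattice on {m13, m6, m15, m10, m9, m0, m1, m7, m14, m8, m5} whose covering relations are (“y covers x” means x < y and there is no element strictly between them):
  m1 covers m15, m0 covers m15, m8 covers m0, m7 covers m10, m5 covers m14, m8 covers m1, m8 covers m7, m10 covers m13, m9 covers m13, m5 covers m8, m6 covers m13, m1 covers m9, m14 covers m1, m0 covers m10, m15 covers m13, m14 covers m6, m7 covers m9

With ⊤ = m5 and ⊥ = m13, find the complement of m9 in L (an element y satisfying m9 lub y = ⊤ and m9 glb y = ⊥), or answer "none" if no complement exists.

none

For every candidate y, either m9 ∨ y ≠ m5 or m9 ∧ y ≠ m13; no complement exists.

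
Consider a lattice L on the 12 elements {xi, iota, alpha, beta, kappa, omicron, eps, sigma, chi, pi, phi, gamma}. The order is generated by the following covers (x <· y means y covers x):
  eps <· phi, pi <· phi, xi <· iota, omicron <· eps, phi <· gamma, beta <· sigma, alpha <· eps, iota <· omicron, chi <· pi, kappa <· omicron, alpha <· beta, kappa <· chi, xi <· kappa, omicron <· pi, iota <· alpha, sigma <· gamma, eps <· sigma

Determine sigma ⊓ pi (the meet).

omicron

Common lower bounds of {sigma, pi}: iota, kappa, omicron, xi.
The greatest among these is omicron.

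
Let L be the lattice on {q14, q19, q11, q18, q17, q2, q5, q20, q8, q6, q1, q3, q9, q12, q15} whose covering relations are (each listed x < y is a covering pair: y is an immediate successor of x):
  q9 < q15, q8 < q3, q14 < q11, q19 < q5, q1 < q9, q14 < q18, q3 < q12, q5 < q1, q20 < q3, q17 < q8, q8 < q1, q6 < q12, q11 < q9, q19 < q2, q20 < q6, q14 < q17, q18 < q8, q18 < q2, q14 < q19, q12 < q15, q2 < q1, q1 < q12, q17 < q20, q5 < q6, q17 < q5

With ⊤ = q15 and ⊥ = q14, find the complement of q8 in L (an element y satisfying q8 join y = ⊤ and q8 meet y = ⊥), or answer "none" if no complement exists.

For every candidate y, either q8 ∨ y ≠ q15 or q8 ∧ y ≠ q14; no complement exists.

none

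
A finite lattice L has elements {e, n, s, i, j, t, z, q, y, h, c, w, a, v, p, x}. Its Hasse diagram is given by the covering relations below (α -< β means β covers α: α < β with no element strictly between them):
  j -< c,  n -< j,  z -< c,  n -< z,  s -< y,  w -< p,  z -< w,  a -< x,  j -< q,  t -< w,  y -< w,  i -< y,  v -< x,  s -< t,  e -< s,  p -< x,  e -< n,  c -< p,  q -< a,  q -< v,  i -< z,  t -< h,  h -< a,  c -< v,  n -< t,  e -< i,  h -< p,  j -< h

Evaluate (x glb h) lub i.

p

x ∧ h = h
h ∨ i = p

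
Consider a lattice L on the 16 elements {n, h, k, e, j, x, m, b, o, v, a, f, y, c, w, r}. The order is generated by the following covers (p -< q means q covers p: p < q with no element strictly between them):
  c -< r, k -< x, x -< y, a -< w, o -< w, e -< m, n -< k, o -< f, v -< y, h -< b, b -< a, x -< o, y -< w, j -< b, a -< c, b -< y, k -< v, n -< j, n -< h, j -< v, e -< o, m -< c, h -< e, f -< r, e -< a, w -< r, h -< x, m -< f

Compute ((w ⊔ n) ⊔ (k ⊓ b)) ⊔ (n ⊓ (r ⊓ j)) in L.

w ∨ n = w
k ∧ b = n
w ∨ n = w
r ∧ j = j
n ∧ j = n
w ∨ n = w

w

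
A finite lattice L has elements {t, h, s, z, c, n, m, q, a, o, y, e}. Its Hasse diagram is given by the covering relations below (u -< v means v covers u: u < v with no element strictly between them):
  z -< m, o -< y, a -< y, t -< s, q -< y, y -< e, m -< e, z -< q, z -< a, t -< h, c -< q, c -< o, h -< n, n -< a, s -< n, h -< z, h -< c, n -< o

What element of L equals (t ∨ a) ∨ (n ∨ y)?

y

t ∨ a = a
n ∨ y = y
a ∨ y = y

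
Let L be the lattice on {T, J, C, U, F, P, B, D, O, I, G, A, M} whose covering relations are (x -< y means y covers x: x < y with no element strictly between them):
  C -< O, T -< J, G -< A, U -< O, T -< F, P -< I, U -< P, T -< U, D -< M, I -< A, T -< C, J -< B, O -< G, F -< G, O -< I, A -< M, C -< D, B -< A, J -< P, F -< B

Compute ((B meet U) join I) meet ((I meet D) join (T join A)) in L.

B ∧ U = T
T ∨ I = I
I ∧ D = C
T ∨ A = A
C ∨ A = A
I ∧ A = I

I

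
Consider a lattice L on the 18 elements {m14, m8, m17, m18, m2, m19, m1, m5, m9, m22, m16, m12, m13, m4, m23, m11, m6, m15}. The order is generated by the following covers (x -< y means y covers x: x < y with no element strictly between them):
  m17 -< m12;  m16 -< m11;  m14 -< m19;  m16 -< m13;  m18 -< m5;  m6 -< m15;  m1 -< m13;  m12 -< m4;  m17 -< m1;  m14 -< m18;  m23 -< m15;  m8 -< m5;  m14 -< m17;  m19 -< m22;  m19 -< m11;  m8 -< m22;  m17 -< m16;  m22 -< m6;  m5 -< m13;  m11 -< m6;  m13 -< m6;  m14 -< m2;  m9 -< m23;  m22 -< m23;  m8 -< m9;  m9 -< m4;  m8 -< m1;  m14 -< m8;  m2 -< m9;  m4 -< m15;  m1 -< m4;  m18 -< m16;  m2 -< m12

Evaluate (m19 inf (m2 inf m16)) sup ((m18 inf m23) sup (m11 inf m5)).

m2 ∧ m16 = m14
m19 ∧ m14 = m14
m18 ∧ m23 = m14
m11 ∧ m5 = m18
m14 ∨ m18 = m18
m14 ∨ m18 = m18

m18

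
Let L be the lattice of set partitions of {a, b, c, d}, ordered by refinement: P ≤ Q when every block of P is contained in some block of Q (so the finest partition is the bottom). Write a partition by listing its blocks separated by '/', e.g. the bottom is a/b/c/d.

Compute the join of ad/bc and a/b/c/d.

ad/bc

The join of ad/bc and a/b/c/d merges any blocks that overlap across the partitions, giving ad/bc.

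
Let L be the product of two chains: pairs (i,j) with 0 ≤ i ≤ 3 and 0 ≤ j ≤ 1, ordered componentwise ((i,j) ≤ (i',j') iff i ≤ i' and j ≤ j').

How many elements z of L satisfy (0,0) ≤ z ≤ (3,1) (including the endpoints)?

The interval [(0,0), (3,1)] = {(0,0), (0,1), (1,0), (1,1), (2,0), (2,1), (3,0), (3,1)}, which has 8 elements.

8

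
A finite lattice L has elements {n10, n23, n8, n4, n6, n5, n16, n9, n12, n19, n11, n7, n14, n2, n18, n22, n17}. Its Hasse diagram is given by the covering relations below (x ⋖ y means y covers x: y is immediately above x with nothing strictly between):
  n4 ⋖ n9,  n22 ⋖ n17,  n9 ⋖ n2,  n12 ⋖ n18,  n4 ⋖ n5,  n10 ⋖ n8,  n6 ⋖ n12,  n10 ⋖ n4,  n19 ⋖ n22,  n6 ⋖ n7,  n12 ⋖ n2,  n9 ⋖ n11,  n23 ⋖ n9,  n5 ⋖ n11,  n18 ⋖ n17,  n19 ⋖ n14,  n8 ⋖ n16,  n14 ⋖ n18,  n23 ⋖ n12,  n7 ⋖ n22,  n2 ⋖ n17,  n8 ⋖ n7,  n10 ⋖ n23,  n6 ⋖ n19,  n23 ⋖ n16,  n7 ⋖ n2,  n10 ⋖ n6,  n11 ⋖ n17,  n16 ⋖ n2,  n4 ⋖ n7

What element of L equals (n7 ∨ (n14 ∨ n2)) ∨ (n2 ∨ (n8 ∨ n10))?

n17

n14 ∨ n2 = n17
n7 ∨ n17 = n17
n8 ∨ n10 = n8
n2 ∨ n8 = n2
n17 ∨ n2 = n17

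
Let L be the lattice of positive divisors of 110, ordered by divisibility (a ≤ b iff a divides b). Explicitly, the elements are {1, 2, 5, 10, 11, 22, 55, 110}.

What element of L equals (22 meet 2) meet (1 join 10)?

2

22 ∧ 2 = 2
1 ∨ 10 = 10
2 ∧ 10 = 2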